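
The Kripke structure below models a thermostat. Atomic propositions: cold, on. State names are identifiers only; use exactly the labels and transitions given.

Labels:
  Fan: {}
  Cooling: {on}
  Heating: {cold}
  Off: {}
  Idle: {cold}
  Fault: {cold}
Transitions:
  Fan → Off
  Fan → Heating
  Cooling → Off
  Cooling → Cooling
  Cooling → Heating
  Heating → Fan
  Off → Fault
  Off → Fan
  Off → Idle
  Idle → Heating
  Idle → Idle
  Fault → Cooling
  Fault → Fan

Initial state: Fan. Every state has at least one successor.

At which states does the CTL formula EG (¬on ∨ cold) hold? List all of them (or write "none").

States satisfying ¬on ∨ cold: {Fan, Heating, Off, Idle, Fault}.
States satisfying EG (¬on ∨ cold): {Fan, Heating, Off, Idle, Fault}.

{Fan, Heating, Off, Idle, Fault}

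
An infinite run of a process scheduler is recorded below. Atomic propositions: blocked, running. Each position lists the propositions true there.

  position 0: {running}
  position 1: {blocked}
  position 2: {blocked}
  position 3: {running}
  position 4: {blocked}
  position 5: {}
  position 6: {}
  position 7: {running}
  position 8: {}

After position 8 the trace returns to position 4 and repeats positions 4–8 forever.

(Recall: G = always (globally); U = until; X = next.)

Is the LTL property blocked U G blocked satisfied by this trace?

Walking from position 0: at position 0, G blocked has not yet held and blocked fails, so blocked U G blocked is false.

Does not hold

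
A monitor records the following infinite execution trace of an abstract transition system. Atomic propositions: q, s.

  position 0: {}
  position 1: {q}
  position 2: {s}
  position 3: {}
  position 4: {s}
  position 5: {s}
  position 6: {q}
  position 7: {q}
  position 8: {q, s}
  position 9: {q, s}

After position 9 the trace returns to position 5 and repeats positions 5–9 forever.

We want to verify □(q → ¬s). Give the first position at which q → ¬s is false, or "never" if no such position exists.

Check q → ¬s at each position in order: 0 ✓, 1 ✓, 2 ✓, 3 ✓, 4 ✓, 5 ✓, 6 ✓, 7 ✓.
At position 8 the labels are {q, s}, so q → ¬s is false there. This is the first violation.

8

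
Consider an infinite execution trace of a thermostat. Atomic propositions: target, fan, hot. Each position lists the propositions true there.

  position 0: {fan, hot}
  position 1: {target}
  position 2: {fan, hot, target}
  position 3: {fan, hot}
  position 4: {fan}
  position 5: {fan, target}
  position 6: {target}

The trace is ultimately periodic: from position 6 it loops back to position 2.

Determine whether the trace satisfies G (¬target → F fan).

Satisfied

¬target → F fan holds at every position 0..6, and those are all positions ever visited, so G (¬target → F fan) holds.
Positions where ¬target holds: 0, 3, 4.
Check F fan at each: 0→ok, 3→ok, 4→ok.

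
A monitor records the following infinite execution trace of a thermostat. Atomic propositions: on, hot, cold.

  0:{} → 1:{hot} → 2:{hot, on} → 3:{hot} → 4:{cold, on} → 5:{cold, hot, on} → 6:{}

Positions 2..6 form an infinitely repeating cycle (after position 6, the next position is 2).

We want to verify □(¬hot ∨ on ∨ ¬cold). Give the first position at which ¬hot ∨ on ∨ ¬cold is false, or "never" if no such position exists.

never

¬hot ∨ on ∨ ¬cold holds at every position 0..6, and those are all the positions the trace ever visits, so the invariant □(¬hot ∨ on ∨ ¬cold) is never violated.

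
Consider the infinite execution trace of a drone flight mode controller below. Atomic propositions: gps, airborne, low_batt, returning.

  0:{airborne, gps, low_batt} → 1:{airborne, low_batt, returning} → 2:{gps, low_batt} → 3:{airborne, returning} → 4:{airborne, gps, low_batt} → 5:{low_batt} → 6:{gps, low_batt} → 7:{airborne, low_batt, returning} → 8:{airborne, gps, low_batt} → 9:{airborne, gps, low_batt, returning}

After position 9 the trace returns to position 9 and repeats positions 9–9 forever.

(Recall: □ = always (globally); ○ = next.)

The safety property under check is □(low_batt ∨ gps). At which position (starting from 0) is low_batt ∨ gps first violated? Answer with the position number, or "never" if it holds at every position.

3

Check low_batt ∨ gps at each position in order: 0 ✓, 1 ✓, 2 ✓.
At position 3 the labels are {airborne, returning}, so low_batt ∨ gps is false there. This is the first violation.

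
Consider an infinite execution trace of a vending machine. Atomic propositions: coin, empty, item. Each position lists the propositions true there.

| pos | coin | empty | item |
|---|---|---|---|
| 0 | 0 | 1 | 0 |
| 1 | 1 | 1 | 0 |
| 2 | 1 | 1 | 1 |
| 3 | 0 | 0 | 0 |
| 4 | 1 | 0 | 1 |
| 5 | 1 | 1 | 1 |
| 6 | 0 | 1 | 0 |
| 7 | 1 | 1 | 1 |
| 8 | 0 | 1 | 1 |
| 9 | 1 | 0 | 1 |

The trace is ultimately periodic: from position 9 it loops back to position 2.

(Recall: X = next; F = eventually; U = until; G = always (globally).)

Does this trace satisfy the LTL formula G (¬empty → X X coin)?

¬empty → X X coin must hold at every position from 0 onward. It fails at position 4, so G (¬empty → X X coin) is false.
Positions where ¬empty holds: 3, 4, 9.
Check X X coin at each: 3→ok, 4→fails, 9→fails.

Violated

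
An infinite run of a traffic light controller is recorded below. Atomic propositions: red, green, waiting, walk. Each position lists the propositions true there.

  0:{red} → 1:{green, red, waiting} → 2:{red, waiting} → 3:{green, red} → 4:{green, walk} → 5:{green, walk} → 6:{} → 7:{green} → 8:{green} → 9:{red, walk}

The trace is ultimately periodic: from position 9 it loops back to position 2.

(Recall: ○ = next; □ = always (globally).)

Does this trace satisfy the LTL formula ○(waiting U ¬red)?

The position after 0 is 1; waiting U ¬red is false there.

No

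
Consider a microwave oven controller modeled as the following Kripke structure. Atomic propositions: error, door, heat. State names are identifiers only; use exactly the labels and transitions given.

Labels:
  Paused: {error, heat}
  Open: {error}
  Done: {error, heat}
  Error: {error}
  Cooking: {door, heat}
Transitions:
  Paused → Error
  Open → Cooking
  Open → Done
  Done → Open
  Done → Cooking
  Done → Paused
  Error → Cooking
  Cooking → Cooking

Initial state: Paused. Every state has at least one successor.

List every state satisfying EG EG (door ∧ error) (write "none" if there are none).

none

States satisfying EG (door ∧ error): ∅.
States satisfying EG EG (door ∧ error): ∅.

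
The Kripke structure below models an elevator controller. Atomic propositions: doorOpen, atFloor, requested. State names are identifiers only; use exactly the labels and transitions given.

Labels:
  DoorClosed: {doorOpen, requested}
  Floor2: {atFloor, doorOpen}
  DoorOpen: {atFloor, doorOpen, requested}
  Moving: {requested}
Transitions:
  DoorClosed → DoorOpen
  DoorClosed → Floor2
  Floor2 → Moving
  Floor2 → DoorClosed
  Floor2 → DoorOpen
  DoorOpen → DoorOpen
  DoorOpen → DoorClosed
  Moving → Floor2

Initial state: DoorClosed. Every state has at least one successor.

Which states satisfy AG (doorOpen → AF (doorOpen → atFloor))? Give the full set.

States satisfying doorOpen → AF (doorOpen → atFloor): {DoorClosed, Floor2, DoorOpen, Moving}.
States satisfying AG (doorOpen → AF (doorOpen → atFloor)): {DoorClosed, Floor2, DoorOpen, Moving}.

{DoorClosed, Floor2, DoorOpen, Moving}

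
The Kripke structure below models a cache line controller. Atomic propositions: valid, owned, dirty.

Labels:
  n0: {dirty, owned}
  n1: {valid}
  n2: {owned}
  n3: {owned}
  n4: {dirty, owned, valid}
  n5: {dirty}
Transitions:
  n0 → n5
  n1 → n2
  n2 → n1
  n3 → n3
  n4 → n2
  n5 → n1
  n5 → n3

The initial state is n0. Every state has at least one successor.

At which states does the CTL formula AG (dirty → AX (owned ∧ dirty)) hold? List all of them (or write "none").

{n1, n2, n3}

States satisfying dirty → AX (owned ∧ dirty): {n1, n2, n3}.
States satisfying AG (dirty → AX (owned ∧ dirty)): {n1, n2, n3}.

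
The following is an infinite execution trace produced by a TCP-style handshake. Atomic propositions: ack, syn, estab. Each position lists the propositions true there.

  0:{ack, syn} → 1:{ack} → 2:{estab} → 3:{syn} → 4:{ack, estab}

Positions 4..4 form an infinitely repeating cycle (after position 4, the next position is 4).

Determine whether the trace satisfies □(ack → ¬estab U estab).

Holds

ack → ¬estab U estab holds at every position 0..4, and those are all positions ever visited, so □(ack → ¬estab U estab) holds.
Positions where ack holds: 0, 1, 4.
Check ¬estab U estab at each: 0→ok, 1→ok, 4→ok.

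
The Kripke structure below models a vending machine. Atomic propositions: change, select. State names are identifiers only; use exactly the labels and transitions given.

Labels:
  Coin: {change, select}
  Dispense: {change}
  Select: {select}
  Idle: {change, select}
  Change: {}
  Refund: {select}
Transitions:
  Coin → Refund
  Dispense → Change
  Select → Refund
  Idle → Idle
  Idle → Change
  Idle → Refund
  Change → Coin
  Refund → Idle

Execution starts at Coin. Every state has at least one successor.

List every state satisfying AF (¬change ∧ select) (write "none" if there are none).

States satisfying ¬change ∧ select: {Select, Refund}.
States satisfying AF (¬change ∧ select): {Coin, Dispense, Select, Change, Refund}.

{Coin, Dispense, Select, Change, Refund}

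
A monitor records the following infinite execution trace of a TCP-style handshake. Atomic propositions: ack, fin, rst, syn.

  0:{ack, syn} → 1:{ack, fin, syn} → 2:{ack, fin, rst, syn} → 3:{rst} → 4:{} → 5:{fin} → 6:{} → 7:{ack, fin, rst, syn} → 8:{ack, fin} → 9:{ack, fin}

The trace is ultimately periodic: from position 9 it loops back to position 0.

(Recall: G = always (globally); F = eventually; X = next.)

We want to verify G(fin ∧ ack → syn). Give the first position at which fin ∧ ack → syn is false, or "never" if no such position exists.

Check fin ∧ ack → syn at each position in order: 0 ✓, 1 ✓, 2 ✓, 3 ✓, 4 ✓, 5 ✓, 6 ✓, 7 ✓.
At position 8 the labels are {ack, fin}, so fin ∧ ack → syn is false there. This is the first violation.

8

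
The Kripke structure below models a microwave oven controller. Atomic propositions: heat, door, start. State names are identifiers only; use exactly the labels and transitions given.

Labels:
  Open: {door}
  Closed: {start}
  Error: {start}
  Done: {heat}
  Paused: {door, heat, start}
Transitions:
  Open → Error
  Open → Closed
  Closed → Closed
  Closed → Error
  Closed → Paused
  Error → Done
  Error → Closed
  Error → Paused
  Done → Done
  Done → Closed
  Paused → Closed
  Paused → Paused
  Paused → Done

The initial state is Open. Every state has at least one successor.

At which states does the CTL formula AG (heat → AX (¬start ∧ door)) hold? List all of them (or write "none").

none

States satisfying heat → AX (¬start ∧ door): {Open, Closed, Error}.
States satisfying AG (heat → AX (¬start ∧ door)): ∅.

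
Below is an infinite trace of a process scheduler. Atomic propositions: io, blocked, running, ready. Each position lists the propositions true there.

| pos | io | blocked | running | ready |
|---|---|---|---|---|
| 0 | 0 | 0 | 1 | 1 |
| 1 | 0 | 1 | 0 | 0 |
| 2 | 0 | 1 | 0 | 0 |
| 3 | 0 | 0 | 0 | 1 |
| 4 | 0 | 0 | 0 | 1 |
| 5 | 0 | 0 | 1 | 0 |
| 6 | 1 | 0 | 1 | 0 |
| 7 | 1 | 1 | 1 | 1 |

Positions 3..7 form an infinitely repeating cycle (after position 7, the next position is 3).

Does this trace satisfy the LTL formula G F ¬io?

Holds

F ¬io holds at every position 0..7, and those are all positions ever visited, so G F ¬io holds.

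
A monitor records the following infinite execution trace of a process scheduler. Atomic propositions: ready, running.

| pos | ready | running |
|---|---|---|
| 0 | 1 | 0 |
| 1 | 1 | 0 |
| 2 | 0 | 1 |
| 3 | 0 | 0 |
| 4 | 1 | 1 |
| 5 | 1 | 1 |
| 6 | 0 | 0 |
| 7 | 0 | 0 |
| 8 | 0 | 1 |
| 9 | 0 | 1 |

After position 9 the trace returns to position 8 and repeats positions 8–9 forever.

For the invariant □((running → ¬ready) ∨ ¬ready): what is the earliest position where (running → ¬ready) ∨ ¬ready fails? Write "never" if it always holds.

Check (running → ¬ready) ∨ ¬ready at each position in order: 0 ✓, 1 ✓, 2 ✓, 3 ✓.
At position 4 the labels are {ready, running}, so (running → ¬ready) ∨ ¬ready is false there. This is the first violation.

4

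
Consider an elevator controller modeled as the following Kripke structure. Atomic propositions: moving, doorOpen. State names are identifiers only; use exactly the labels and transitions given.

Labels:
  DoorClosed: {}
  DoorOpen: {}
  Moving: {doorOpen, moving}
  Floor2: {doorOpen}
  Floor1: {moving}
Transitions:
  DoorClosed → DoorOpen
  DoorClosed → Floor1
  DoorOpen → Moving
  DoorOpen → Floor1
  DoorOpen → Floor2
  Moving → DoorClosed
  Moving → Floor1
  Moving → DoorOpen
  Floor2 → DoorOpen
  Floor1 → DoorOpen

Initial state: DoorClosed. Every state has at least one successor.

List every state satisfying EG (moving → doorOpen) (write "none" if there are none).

States satisfying moving → doorOpen: {DoorClosed, DoorOpen, Moving, Floor2}.
States satisfying EG (moving → doorOpen): {DoorClosed, DoorOpen, Moving, Floor2}.

{DoorClosed, DoorOpen, Moving, Floor2}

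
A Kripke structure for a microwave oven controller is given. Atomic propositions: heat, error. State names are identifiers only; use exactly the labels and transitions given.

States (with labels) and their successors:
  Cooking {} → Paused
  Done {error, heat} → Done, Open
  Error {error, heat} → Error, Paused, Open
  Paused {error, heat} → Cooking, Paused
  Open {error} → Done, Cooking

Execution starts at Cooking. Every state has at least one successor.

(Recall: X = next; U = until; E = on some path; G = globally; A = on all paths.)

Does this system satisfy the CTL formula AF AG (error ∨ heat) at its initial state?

Does not hold

States satisfying AG (error ∨ heat): ∅.
States satisfying AF AG (error ∨ heat): ∅.
There is a path from Cooking along which AG (error ∨ heat) never holds.
Cooking ∉ Sat(AF AG (error ∨ heat)).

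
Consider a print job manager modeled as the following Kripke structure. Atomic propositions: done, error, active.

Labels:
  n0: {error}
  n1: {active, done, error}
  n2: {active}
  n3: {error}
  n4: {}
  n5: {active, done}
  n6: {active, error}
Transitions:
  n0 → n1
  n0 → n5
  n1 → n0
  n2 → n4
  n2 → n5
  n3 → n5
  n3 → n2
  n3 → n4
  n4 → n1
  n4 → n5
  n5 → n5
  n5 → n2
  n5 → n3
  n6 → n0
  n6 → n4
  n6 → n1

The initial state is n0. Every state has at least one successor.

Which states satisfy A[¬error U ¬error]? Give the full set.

{n2, n4, n5}

States satisfying ¬error: {n2, n4, n5}.
States satisfying A[¬error U ¬error]: {n2, n4, n5}.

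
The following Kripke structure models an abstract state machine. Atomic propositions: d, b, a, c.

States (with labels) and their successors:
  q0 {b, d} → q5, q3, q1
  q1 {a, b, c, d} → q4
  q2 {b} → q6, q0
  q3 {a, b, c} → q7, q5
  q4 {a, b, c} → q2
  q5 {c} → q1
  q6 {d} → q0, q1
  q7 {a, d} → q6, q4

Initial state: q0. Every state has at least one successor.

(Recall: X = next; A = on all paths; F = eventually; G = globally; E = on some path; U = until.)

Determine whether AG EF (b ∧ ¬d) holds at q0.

States satisfying EF (b ∧ ¬d): {q0, q1, q2, q3, q4, q5, q6, q7}.
States satisfying AG EF (b ∧ ¬d): {q0, q1, q2, q3, q4, q5, q6, q7}.
Every state reachable from q0 satisfies EF (b ∧ ¬d).
q0 ∈ Sat(AG EF (b ∧ ¬d)).

Satisfied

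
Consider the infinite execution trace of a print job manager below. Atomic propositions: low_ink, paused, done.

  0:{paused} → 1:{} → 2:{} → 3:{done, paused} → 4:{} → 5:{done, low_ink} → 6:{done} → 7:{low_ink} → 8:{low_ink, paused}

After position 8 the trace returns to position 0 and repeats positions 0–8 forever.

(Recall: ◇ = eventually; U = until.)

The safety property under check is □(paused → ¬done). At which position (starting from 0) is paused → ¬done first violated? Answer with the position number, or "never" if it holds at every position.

3

Check paused → ¬done at each position in order: 0 ✓, 1 ✓, 2 ✓.
At position 3 the labels are {done, paused}, so paused → ¬done is false there. This is the first violation.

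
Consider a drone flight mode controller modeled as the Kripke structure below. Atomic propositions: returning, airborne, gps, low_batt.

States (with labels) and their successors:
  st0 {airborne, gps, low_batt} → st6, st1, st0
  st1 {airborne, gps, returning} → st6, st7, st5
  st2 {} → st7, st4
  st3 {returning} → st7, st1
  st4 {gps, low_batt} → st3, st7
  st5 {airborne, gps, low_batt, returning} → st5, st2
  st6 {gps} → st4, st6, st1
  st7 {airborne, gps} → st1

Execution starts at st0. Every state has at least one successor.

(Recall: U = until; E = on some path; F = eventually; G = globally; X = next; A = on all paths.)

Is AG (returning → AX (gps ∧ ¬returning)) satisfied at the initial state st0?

Does not hold

States satisfying returning → AX (gps ∧ ¬returning): {st0, st2, st4, st6, st7}.
States satisfying AG (returning → AX (gps ∧ ¬returning)): ∅.
st1 is reachable from st0 and violates returning → AX (gps ∧ ¬returning), so AG fails at st0.
st0 ∉ Sat(AG (returning → AX (gps ∧ ¬returning))).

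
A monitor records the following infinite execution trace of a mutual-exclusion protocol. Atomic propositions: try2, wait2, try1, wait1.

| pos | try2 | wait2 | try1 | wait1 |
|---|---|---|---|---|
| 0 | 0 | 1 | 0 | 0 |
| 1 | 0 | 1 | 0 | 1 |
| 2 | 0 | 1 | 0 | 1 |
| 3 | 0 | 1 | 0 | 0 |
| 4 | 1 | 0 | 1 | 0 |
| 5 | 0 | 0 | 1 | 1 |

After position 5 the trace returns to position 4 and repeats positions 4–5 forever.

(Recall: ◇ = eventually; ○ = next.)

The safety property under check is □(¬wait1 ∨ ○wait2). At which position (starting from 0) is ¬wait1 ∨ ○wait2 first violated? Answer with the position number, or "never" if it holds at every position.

5

Check ¬wait1 ∨ ○wait2 at each position in order: 0 ✓, 1 ✓, 2 ✓, 3 ✓, 4 ✓.
At position 5 the labels are {try1, wait1} and the next position 4 has {try1, try2}, so ¬wait1 ∨ ○wait2 is false there. This is the first violation.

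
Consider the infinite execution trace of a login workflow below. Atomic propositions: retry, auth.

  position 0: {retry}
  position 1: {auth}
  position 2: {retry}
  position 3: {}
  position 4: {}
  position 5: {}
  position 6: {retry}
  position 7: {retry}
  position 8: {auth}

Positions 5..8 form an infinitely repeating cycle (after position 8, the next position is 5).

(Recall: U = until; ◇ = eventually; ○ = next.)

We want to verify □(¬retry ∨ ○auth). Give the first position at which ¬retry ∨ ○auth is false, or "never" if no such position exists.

Check ¬retry ∨ ○auth at each position in order: 0 ✓, 1 ✓.
At position 2 the labels are {retry} and the next position 3 has {}, so ¬retry ∨ ○auth is false there. This is the first violation.

2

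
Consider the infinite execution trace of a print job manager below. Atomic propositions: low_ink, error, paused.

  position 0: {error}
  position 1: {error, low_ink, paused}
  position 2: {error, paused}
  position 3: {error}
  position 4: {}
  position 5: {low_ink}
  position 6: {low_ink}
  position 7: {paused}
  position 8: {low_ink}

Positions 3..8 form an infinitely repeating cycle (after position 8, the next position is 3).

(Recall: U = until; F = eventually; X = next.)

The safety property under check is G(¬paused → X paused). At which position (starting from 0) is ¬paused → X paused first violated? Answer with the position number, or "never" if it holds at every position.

Check ¬paused → X paused at each position in order: 0 ✓, 1 ✓, 2 ✓.
At position 3 the labels are {error} and the next position 4 has {}, so ¬paused → X paused is false there. This is the first violation.

3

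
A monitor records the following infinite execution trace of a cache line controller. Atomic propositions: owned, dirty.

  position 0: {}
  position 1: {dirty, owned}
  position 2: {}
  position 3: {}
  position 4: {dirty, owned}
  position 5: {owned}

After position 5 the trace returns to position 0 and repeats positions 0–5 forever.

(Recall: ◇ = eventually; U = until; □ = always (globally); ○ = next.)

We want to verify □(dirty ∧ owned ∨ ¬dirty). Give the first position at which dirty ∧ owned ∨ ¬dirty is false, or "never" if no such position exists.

never

dirty ∧ owned ∨ ¬dirty holds at every position 0..5, and those are all the positions the trace ever visits, so the invariant □(dirty ∧ owned ∨ ¬dirty) is never violated.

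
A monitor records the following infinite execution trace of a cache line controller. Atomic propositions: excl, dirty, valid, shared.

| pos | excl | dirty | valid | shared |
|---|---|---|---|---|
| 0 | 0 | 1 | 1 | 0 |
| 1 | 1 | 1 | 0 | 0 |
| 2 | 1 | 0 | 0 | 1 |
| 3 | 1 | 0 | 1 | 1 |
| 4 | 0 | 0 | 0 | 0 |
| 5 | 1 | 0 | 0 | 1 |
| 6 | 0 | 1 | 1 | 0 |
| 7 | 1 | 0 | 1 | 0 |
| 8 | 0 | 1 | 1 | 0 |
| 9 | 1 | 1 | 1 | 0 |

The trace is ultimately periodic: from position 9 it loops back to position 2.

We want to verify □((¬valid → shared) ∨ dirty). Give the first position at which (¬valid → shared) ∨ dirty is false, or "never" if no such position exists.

4

Check (¬valid → shared) ∨ dirty at each position in order: 0 ✓, 1 ✓, 2 ✓, 3 ✓.
At position 4 the labels are {}, so (¬valid → shared) ∨ dirty is false there. This is the first violation.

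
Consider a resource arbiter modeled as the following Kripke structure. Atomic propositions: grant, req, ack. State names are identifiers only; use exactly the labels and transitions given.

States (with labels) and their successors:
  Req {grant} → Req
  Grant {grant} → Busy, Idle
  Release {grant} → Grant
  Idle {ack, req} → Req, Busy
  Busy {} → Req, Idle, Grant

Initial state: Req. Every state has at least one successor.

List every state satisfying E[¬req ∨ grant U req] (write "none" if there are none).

States satisfying ¬req ∨ grant: {Req, Grant, Release, Busy}.
States satisfying req: {Idle}.
States satisfying E[¬req ∨ grant U req]: {Grant, Release, Idle, Busy}.

{Grant, Release, Idle, Busy}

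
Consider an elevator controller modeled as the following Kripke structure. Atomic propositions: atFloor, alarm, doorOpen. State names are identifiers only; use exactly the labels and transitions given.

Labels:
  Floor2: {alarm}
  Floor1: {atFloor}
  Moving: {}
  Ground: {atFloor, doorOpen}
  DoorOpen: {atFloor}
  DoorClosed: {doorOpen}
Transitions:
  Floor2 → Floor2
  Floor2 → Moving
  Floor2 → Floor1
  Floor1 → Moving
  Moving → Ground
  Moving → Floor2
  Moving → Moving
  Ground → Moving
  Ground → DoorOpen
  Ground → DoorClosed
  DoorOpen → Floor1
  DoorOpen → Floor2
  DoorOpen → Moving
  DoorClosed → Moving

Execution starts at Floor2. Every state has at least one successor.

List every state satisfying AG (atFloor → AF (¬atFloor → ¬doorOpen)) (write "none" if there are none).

States satisfying atFloor → AF (¬atFloor → ¬doorOpen): {Floor2, Floor1, Moving, Ground, DoorOpen, DoorClosed}.
States satisfying AG (atFloor → AF (¬atFloor → ¬doorOpen)): {Floor2, Floor1, Moving, Ground, DoorOpen, DoorClosed}.

{Floor2, Floor1, Moving, Ground, DoorOpen, DoorClosed}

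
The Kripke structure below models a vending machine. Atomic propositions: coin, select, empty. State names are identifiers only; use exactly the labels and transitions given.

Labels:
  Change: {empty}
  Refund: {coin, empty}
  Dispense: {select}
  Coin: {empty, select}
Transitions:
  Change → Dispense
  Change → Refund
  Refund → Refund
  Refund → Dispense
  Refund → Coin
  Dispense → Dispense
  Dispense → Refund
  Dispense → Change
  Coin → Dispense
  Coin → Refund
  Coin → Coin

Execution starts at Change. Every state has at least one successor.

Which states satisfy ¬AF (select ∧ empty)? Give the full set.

{Change, Refund, Dispense}

States satisfying select ∧ empty: {Coin}.
States satisfying AF (select ∧ empty): {Coin}.
States satisfying ¬AF (select ∧ empty): {Change, Refund, Dispense}.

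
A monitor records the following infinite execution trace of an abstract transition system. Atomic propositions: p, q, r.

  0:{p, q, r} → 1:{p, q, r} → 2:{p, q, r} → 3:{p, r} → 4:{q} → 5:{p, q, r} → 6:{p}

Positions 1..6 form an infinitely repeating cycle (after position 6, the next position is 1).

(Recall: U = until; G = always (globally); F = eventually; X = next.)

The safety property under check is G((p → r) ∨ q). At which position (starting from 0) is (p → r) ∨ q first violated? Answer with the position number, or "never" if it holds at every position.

6

Check (p → r) ∨ q at each position in order: 0 ✓, 1 ✓, 2 ✓, 3 ✓, 4 ✓, 5 ✓.
At position 6 the labels are {p}, so (p → r) ∨ q is false there. This is the first violation.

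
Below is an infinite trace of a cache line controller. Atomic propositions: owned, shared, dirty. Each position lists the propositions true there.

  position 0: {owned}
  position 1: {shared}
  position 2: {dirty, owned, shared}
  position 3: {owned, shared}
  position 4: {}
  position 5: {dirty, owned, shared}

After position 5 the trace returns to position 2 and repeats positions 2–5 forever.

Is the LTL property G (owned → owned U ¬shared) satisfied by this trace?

owned → owned U ¬shared holds at every position 0..5, and those are all positions ever visited, so G (owned → owned U ¬shared) holds.
Positions where owned holds: 0, 2, 3, 5.
Check owned U ¬shared at each: 0→ok, 2→ok, 3→ok, 5→ok.

Holds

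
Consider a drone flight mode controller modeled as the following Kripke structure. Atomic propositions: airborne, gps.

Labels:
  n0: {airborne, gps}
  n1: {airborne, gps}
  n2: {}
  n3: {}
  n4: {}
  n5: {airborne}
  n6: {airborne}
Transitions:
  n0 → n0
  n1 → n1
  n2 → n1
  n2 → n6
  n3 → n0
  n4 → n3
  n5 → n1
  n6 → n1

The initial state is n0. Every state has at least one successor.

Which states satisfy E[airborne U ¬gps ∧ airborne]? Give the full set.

{n5, n6}

States satisfying airborne: {n0, n1, n5, n6}.
States satisfying ¬gps ∧ airborne: {n5, n6}.
States satisfying E[airborne U ¬gps ∧ airborne]: {n5, n6}.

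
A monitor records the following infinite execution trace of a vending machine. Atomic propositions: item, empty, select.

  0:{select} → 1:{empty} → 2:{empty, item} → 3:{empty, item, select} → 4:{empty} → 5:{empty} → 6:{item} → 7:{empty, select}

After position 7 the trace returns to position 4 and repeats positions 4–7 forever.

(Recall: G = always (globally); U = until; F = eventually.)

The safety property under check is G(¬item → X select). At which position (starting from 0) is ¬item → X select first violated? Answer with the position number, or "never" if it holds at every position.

0

At position 0 the labels are {select} and the next position 1 has {empty}, so ¬item → X select is false there. This is the first violation.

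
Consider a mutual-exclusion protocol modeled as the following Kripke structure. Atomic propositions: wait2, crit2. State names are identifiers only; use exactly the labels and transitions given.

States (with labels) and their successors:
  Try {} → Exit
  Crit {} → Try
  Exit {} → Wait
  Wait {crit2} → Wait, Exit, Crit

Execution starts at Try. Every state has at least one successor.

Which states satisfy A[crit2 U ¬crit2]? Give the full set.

{Try, Crit, Exit}

States satisfying crit2: {Wait}.
States satisfying ¬crit2: {Try, Crit, Exit}.
States satisfying A[crit2 U ¬crit2]: {Try, Crit, Exit}.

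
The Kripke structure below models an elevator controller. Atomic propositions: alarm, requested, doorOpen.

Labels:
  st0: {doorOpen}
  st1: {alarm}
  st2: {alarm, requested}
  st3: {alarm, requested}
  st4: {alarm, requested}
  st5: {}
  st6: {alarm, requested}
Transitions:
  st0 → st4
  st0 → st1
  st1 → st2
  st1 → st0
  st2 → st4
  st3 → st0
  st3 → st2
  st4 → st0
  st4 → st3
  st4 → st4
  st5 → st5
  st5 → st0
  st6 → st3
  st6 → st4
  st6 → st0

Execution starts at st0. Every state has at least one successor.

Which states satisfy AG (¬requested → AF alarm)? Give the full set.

States satisfying ¬requested → AF alarm: {st0, st1, st2, st3, st4, st6}.
States satisfying AG (¬requested → AF alarm): {st0, st1, st2, st3, st4, st6}.

{st0, st1, st2, st3, st4, st6}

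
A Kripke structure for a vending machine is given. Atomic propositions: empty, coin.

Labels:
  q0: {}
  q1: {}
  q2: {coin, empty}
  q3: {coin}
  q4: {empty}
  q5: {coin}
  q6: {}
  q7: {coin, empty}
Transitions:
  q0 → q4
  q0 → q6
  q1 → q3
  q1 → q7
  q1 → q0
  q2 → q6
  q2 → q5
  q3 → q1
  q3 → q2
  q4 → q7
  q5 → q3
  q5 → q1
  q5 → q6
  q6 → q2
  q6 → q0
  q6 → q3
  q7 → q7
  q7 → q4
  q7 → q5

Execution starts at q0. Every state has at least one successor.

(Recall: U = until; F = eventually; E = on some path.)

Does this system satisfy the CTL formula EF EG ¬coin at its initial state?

Satisfied

States satisfying EG ¬coin: {q0, q1, q6}.
States satisfying EF EG ¬coin: {q0, q1, q2, q3, q4, q5, q6, q7}.
Some path from q0 reaches a state where EG ¬coin holds.
q0 ∈ Sat(EF EG ¬coin).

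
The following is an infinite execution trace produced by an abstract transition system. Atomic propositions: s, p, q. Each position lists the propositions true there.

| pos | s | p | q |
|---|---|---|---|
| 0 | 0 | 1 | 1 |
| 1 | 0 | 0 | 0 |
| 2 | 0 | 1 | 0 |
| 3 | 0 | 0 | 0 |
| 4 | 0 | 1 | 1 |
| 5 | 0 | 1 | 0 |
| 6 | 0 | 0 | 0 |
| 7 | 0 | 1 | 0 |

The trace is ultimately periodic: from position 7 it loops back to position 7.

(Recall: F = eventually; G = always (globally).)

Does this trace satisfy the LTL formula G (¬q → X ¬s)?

¬q → X ¬s holds at every position 0..7, and those are all positions ever visited, so G (¬q → X ¬s) holds.
Positions where ¬q holds: 1, 2, 3, 5, 6, 7.
Check X ¬s at each: 1→ok, 2→ok, 3→ok, 5→ok, 6→ok, 7→ok.

Yes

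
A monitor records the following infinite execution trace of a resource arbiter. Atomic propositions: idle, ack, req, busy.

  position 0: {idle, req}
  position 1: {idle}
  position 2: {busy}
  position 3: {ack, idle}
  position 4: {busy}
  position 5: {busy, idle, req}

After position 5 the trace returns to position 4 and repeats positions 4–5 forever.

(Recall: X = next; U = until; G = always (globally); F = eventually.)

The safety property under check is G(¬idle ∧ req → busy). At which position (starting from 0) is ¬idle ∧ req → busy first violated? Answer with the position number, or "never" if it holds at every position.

never

¬idle ∧ req → busy holds at every position 0..5, and those are all the positions the trace ever visits, so the invariant G(¬idle ∧ req → busy) is never violated.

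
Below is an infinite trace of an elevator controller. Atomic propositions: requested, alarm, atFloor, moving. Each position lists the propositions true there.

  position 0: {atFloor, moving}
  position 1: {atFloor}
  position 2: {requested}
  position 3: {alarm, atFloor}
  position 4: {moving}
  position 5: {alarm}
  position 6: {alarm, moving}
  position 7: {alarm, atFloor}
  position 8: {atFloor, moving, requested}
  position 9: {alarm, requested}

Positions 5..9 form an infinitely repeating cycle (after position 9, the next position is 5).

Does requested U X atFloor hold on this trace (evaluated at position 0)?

Holds

Walking from position 0: X atFloor first holds at position 0, and requested holds at every earlier position along the way, so requested U X atFloor holds.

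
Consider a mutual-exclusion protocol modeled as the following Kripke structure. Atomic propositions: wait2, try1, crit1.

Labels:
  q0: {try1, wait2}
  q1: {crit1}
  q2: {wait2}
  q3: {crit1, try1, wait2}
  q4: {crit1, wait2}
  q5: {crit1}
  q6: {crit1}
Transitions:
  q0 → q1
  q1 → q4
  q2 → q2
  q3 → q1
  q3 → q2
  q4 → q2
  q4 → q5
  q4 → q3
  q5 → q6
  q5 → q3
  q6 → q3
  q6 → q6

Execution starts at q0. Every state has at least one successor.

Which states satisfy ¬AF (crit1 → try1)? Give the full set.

States satisfying crit1 → try1: {q0, q2, q3}.
States satisfying AF (crit1 → try1): {q0, q2, q3}.
States satisfying ¬AF (crit1 → try1): {q1, q4, q5, q6}.

{q1, q4, q5, q6}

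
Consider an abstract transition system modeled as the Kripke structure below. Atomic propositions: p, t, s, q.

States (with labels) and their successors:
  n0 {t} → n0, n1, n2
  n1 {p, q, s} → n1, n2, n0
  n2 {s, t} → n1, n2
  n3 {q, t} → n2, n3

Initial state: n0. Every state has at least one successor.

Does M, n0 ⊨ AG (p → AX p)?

Violated

States satisfying p → AX p: {n0, n2, n3}.
States satisfying AG (p → AX p): ∅.
n1 is reachable from n0 and violates p → AX p, so AG fails at n0.
n0 ∉ Sat(AG (p → AX p)).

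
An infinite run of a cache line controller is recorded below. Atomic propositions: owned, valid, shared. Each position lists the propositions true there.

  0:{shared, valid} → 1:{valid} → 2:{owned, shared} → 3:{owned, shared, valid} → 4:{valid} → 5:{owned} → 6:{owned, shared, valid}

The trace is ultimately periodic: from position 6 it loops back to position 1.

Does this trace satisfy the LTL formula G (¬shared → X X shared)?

¬shared → X X shared must hold at every position from 0 onward. It fails at position 5, so G (¬shared → X X shared) is false.
Positions where ¬shared holds: 1, 4, 5.
Check X X shared at each: 1→ok, 4→ok, 5→fails.

Does not hold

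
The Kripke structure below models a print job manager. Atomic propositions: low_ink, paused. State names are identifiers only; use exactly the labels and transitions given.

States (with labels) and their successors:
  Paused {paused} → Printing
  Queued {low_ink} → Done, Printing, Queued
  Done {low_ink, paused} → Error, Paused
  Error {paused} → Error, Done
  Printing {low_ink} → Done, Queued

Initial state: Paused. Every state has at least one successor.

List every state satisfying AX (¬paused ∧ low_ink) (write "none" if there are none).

{Paused}

States satisfying ¬paused ∧ low_ink: {Queued, Printing}.
States satisfying AX (¬paused ∧ low_ink): {Paused}.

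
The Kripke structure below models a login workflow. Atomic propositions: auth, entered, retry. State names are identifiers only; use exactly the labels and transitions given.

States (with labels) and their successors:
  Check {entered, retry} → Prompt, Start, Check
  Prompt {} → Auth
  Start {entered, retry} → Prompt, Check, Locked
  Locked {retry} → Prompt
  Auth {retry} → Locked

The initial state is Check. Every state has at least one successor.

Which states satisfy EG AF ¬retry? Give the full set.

States satisfying AF ¬retry: {Prompt, Locked, Auth}.
States satisfying EG AF ¬retry: {Prompt, Locked, Auth}.

{Prompt, Locked, Auth}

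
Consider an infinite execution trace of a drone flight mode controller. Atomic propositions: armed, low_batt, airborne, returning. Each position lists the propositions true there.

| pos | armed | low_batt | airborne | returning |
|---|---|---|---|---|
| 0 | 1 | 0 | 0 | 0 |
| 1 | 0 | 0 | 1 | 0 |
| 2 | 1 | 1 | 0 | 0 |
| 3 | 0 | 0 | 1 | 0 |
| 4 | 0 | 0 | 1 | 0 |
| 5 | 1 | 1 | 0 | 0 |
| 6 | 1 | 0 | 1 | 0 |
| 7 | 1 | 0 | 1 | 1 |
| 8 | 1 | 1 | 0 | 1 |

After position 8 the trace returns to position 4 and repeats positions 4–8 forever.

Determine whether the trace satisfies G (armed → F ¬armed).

armed → F ¬armed holds at every position 0..8, and those are all positions ever visited, so G (armed → F ¬armed) holds.
Positions where armed holds: 0, 2, 5, 6, 7, 8.
Check F ¬armed at each: 0→ok, 2→ok, 5→ok, 6→ok, 7→ok, 8→ok.

Holds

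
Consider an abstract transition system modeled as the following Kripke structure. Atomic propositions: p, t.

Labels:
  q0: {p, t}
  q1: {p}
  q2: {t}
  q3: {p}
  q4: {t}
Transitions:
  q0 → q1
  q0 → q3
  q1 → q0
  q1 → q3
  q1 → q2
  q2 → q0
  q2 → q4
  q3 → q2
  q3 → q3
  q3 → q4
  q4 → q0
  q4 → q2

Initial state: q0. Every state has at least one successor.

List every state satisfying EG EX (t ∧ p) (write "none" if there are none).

{q1, q2, q4}

States satisfying EX (t ∧ p): {q1, q2, q4}.
States satisfying EG EX (t ∧ p): {q1, q2, q4}.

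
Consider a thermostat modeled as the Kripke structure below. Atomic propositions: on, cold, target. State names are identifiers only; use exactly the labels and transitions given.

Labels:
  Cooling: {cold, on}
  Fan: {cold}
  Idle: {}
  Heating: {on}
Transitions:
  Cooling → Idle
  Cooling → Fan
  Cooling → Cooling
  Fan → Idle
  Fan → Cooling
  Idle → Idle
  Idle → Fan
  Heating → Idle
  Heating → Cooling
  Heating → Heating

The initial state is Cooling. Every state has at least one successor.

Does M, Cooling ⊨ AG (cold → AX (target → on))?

Satisfied

States satisfying cold → AX (target → on): {Cooling, Fan, Idle, Heating}.
States satisfying AG (cold → AX (target → on)): {Cooling, Fan, Idle, Heating}.
Every state reachable from Cooling satisfies cold → AX (target → on).
Cooling ∈ Sat(AG (cold → AX (target → on))).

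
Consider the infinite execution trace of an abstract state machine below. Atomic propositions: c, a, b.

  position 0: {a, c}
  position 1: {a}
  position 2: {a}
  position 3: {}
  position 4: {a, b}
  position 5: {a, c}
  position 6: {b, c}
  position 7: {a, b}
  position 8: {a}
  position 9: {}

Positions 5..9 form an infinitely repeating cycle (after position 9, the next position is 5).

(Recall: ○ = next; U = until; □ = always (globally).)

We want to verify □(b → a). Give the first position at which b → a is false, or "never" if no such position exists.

6

Check b → a at each position in order: 0 ✓, 1 ✓, 2 ✓, 3 ✓, 4 ✓, 5 ✓.
At position 6 the labels are {b, c}, so b → a is false there. This is the first violation.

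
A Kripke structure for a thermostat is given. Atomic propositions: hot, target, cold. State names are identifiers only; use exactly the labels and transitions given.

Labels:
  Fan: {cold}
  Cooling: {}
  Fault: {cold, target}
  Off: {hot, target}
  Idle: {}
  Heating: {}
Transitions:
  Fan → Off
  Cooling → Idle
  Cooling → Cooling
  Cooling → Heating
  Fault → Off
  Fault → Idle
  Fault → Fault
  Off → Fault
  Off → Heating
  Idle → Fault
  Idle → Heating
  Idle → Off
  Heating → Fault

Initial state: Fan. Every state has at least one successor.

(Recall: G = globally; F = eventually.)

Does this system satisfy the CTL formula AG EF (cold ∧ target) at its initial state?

States satisfying EF (cold ∧ target): {Fan, Cooling, Fault, Off, Idle, Heating}.
States satisfying AG EF (cold ∧ target): {Fan, Cooling, Fault, Off, Idle, Heating}.
Every state reachable from Fan satisfies EF (cold ∧ target).
Fan ∈ Sat(AG EF (cold ∧ target)).

Yes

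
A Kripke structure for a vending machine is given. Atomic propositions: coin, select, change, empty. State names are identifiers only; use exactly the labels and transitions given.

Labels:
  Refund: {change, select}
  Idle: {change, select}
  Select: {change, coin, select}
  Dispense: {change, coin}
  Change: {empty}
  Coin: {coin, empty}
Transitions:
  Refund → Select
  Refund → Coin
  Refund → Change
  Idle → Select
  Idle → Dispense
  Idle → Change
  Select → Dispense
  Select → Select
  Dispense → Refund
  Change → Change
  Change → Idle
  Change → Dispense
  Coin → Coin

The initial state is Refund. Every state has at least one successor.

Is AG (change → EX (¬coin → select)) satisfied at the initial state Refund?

Yes

States satisfying change → EX (¬coin → select): {Refund, Idle, Select, Dispense, Change, Coin}.
States satisfying AG (change → EX (¬coin → select)): {Refund, Idle, Select, Dispense, Change, Coin}.
Every state reachable from Refund satisfies change → EX (¬coin → select).
Refund ∈ Sat(AG (change → EX (¬coin → select))).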